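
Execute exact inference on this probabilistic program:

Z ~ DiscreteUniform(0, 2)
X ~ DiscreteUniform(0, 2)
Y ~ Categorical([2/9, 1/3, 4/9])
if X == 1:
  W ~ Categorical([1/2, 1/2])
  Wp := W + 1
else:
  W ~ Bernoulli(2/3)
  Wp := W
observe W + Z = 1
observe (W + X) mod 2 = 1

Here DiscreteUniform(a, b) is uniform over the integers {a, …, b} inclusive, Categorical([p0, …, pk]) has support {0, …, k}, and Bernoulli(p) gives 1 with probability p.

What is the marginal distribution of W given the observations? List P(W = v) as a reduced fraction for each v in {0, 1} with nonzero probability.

Enumerate traces; 9 have nonzero weight after conditioning:
  (Z=0, X=0, Y=0, W=1) weight 4/243
  (Z=0, X=0, Y=1, W=1) weight 2/81
  (Z=0, X=0, Y=2, W=1) weight 8/243
  (Z=0, X=2, Y=0, W=1) weight 4/243
  (Z=0, X=2, Y=1, W=1) weight 2/81
  (Z=0, X=2, Y=2, W=1) weight 8/243
  (Z=1, X=1, Y=0, W=0) weight 1/81
  (Z=1, X=1, Y=1, W=0) weight 1/54
  … 1 more
Group by W:
  weight(W=0) = 1/18
  weight(W=1) = 4/27
Total weight = 1/18 + 4/27 = 11/54
P(W=0 | obs) = 1/18 / 11/54 = 3/11
P(W=1 | obs) = 4/27 / 11/54 = 8/11

P(W=0) = 3/11, P(W=1) = 8/11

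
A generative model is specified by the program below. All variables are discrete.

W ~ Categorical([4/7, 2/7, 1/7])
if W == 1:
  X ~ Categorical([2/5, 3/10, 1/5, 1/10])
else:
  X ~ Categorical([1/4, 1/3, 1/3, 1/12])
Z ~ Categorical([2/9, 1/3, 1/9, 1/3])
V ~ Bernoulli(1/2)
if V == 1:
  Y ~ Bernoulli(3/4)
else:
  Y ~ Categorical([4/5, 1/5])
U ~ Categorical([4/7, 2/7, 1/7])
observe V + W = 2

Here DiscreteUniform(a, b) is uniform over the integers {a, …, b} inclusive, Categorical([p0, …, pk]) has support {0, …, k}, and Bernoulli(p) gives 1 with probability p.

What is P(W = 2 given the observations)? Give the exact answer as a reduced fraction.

Enumerate traces; 192 have nonzero weight after conditioning:
  (W=1, X=0, Z=0, V=1, Y=0, U=0) weight 4/2205
  (W=1, X=0, Z=0, V=1, Y=0, U=1) weight 2/2205
  (W=1, X=0, Z=0, V=1, Y=0, U=2) weight 1/2205
  (W=1, X=0, Z=0, V=1, Y=1, U=0) weight 4/735
  (W=1, X=0, Z=0, V=1, Y=1, U=1) weight 2/735
  (W=1, X=0, Z=0, V=1, Y=1, U=2) weight 1/735
  (W=1, X=0, Z=1, V=1, Y=0, U=0) weight 2/735
  (W=1, X=0, Z=1, V=1, Y=0, U=1) weight 1/735
  (W=2, X=0, Z=0, V=0, Y=0, U=0) weight 4/2205
  … 183 more
Group by W:
  weight(W=1) = 1/7
  weight(W=2) = 1/14
Total weight = 1/7 + 1/14 = 3/14
P(W=1 | obs) = 1/7 / 3/14 = 2/3
P(W=2 | obs) = 1/14 / 3/14 = 1/3

P(W = 2 | obs) = 1/3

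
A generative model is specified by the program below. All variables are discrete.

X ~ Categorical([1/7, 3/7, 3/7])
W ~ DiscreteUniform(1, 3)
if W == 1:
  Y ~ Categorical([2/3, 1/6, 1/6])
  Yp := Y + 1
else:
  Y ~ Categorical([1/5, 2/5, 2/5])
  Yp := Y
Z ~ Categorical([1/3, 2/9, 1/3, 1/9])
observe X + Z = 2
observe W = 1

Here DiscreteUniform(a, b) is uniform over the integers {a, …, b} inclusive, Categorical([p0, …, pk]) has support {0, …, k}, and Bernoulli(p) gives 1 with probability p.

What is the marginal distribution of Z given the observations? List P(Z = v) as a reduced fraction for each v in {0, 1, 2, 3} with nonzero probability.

P(Z=0) = 1/2, P(Z=1) = 1/3, P(Z=2) = 1/6

Enumerate traces; 9 have nonzero weight after conditioning:
  (X=0, W=1, Y=0, Z=2) weight 2/189
  (X=0, W=1, Y=1, Z=2) weight 1/378
  (X=0, W=1, Y=2, Z=2) weight 1/378
  (X=1, W=1, Y=0, Z=1) weight 4/189
  (X=1, W=1, Y=1, Z=1) weight 1/189
  (X=1, W=1, Y=2, Z=1) weight 1/189
  (X=2, W=1, Y=0, Z=0) weight 2/63
  (X=2, W=1, Y=1, Z=0) weight 1/126
  … 1 more
Group by Z:
  weight(Z=0) = 1/21
  weight(Z=1) = 2/63
  weight(Z=2) = 1/63
Total weight = 1/21 + 2/63 + 1/63 = 2/21
P(Z=0 | obs) = 1/21 / 2/21 = 1/2
P(Z=1 | obs) = 2/63 / 2/21 = 1/3
P(Z=2 | obs) = 1/63 / 2/21 = 1/6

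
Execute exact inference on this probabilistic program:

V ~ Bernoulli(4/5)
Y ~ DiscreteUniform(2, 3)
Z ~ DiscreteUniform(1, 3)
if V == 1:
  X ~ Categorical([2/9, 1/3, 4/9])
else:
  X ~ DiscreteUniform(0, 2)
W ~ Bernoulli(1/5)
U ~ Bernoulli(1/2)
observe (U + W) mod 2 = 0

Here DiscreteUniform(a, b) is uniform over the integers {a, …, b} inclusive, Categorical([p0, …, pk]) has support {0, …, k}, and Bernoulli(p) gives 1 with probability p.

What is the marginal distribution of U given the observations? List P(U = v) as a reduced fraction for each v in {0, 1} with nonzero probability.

P(U=0) = 4/5, P(U=1) = 1/5

Enumerate traces; 72 have nonzero weight after conditioning:
  (V=0, Y=2, Z=1, X=0, W=0, U=0) weight 1/225
  (V=0, Y=2, Z=1, X=0, W=1, U=1) weight 1/900
  (V=0, Y=2, Z=1, X=1, W=0, U=0) weight 1/225
  (V=0, Y=2, Z=1, X=1, W=1, U=1) weight 1/900
  (V=0, Y=2, Z=1, X=2, W=0, U=0) weight 1/225
  (V=0, Y=2, Z=1, X=2, W=1, U=1) weight 1/900
  (V=0, Y=2, Z=2, X=0, W=0, U=0) weight 1/225
  (V=0, Y=2, Z=2, X=0, W=1, U=1) weight 1/900
  … 64 more
Group by U:
  weight(U=0) = 2/5
  weight(U=1) = 1/10
Total weight = 2/5 + 1/10 = 1/2
P(U=0 | obs) = 2/5 / 1/2 = 4/5
P(U=1 | obs) = 1/10 / 1/2 = 1/5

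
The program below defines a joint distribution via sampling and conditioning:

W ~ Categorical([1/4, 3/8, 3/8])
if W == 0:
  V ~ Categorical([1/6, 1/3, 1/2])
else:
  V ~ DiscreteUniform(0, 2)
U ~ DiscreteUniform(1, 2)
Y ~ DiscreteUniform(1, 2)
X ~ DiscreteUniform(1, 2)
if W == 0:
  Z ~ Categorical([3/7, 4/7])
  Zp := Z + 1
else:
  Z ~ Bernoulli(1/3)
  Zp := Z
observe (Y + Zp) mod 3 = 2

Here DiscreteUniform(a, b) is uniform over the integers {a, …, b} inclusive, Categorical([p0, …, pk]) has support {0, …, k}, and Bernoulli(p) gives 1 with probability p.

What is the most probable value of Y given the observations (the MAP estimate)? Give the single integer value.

argmax_v P(Y = v | obs) = 2

Enumerate traces; 60 have nonzero weight after conditioning:
  (W=0, V=0, U=1, Y=1, X=1, Z=0) weight 1/448
  (W=0, V=0, U=1, Y=1, X=2, Z=0) weight 1/448
  (W=0, V=0, U=2, Y=1, X=1, Z=0) weight 1/448
  (W=0, V=0, U=2, Y=1, X=2, Z=0) weight 1/448
  (W=0, V=1, U=1, Y=1, X=1, Z=0) weight 1/224
  (W=0, V=1, U=1, Y=1, X=2, Z=0) weight 1/224
  (W=0, V=1, U=2, Y=1, X=1, Z=0) weight 1/224
  (W=0, V=1, U=2, Y=1, X=2, Z=0) weight 1/224
  (W=1, V=0, U=1, Y=2, X=1, Z=0) weight 1/96
  … 51 more
Group by Y:
  weight(Y=1) = 5/28
  weight(Y=2) = 1/4
Total weight = 5/28 + 1/4 = 3/7
P(Y=1 | obs) = 5/28 / 3/7 = 5/12
P(Y=2 | obs) = 1/4 / 3/7 = 7/12
argmax = 2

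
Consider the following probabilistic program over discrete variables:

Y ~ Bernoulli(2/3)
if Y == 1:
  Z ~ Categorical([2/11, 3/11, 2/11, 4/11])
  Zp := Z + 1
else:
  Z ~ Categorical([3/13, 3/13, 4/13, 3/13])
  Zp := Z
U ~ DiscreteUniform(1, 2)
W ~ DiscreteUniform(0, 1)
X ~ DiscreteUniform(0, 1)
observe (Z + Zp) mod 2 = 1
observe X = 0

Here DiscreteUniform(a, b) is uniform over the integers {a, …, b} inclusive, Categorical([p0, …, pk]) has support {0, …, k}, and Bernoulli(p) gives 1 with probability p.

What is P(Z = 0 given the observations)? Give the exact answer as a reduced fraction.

P(Z = 0 | obs) = 2/11

Enumerate traces; 16 have nonzero weight after conditioning:
  (Y=1, Z=0, U=1, W=0, X=0) weight 1/66
  (Y=1, Z=0, U=1, W=1, X=0) weight 1/66
  (Y=1, Z=0, U=2, W=0, X=0) weight 1/66
  (Y=1, Z=0, U=2, W=1, X=0) weight 1/66
  (Y=1, Z=1, U=1, W=0, X=0) weight 1/44
  (Y=1, Z=1, U=1, W=1, X=0) weight 1/44
  (Y=1, Z=1, U=2, W=0, X=0) weight 1/44
  (Y=1, Z=1, U=2, W=1, X=0) weight 1/44
  (Y=1, Z=2, U=1, W=0, X=0) weight 1/66
  (Y=1, Z=3, U=1, W=0, X=0) weight 1/33
  … 6 more
Group by Z:
  weight(Z=0) = 2/33
  weight(Z=1) = 1/11
  weight(Z=2) = 2/33
  weight(Z=3) = 4/33
Total weight = 2/33 + 1/11 + 2/33 + 4/33 = 1/3
P(Z=0 | obs) = 2/33 / 1/3 = 2/11
P(Z=1 | obs) = 1/11 / 1/3 = 3/11
P(Z=2 | obs) = 2/33 / 1/3 = 2/11
P(Z=3 | obs) = 4/33 / 1/3 = 4/11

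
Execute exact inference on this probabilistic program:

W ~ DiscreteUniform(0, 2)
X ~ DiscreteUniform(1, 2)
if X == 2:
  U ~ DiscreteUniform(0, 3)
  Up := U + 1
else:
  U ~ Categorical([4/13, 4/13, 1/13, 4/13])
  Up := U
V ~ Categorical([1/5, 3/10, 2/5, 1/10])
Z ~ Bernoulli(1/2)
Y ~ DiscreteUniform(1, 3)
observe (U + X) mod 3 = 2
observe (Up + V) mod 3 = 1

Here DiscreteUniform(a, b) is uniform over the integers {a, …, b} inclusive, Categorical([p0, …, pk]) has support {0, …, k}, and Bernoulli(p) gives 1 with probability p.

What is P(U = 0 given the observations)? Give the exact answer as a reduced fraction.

P(U = 0 | obs) = 13/42

Enumerate traces; 108 have nonzero weight after conditioning:
  (W=0, X=1, U=1, V=0, Z=0, Y=1) weight 1/585
  (W=0, X=1, U=1, V=0, Z=0, Y=2) weight 1/585
  (W=0, X=1, U=1, V=0, Z=0, Y=3) weight 1/585
  (W=0, X=1, U=1, V=0, Z=1, Y=1) weight 1/585
  (W=0, X=1, U=1, V=0, Z=1, Y=2) weight 1/585
  (W=0, X=1, U=1, V=0, Z=1, Y=3) weight 1/585
  (W=0, X=1, U=1, V=3, Z=0, Y=1) weight 1/1170
  (W=0, X=1, U=1, V=3, Z=0, Y=2) weight 1/1170
  (W=0, X=2, U=0, V=0, Z=0, Y=1) weight 1/720
  (W=0, X=2, U=3, V=0, Z=0, Y=1) weight 1/720
  … 98 more
Group by U:
  weight(U=0) = 3/80
  weight(U=1) = 3/65
  weight(U=3) = 3/80
Total weight = 3/80 + 3/65 + 3/80 = 63/520
P(U=0 | obs) = 3/80 / 63/520 = 13/42
P(U=1 | obs) = 3/65 / 63/520 = 8/21
P(U=3 | obs) = 3/80 / 63/520 = 13/42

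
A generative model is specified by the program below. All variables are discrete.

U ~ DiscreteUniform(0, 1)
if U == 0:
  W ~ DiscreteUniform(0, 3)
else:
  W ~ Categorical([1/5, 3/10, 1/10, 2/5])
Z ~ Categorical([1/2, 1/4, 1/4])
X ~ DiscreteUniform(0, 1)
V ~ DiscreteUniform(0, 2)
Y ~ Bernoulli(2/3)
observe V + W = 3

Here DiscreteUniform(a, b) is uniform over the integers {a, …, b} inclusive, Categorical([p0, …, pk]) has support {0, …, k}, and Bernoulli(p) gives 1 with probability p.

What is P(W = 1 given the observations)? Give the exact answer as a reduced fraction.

Enumerate traces; 72 have nonzero weight after conditioning:
  (U=0, W=1, Z=0, X=0, V=2, Y=0) weight 1/288
  (U=0, W=1, Z=0, X=0, V=2, Y=1) weight 1/144
  (U=0, W=1, Z=0, X=1, V=2, Y=0) weight 1/288
  (U=0, W=1, Z=0, X=1, V=2, Y=1) weight 1/144
  (U=0, W=1, Z=1, X=0, V=2, Y=0) weight 1/576
  (U=0, W=1, Z=1, X=0, V=2, Y=1) weight 1/288
  (U=0, W=1, Z=1, X=1, V=2, Y=0) weight 1/576
  (U=0, W=1, Z=1, X=1, V=2, Y=1) weight 1/288
  (U=0, W=2, Z=0, X=0, V=1, Y=0) weight 1/288
  (U=0, W=3, Z=0, X=0, V=0, Y=0) weight 1/288
  … 62 more
Group by W:
  weight(W=1) = 11/120
  weight(W=2) = 7/120
  weight(W=3) = 13/120
Total weight = 11/120 + 7/120 + 13/120 = 31/120
P(W=1 | obs) = 11/120 / 31/120 = 11/31
P(W=2 | obs) = 7/120 / 31/120 = 7/31
P(W=3 | obs) = 13/120 / 31/120 = 13/31

P(W = 1 | obs) = 11/31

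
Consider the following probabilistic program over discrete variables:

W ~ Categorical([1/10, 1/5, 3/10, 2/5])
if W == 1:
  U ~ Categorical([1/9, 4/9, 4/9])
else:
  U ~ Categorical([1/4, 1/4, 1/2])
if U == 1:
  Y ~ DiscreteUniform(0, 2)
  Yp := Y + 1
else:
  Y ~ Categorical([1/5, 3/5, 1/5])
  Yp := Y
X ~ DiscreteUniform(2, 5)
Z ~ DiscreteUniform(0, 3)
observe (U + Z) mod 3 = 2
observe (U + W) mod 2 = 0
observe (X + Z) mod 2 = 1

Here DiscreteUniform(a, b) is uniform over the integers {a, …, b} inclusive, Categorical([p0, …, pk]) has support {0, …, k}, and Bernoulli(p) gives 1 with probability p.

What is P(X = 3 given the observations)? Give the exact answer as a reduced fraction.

P(X = 3 | obs) = 27/124

Enumerate traces; 48 have nonzero weight after conditioning:
  (W=0, U=0, Y=0, X=3, Z=2) weight 1/3200
  (W=0, U=0, Y=0, X=5, Z=2) weight 1/3200
  (W=0, U=0, Y=1, X=3, Z=2) weight 3/3200
  (W=0, U=0, Y=1, X=5, Z=2) weight 3/3200
  (W=0, U=0, Y=2, X=3, Z=2) weight 1/3200
  (W=0, U=0, Y=2, X=5, Z=2) weight 1/3200
  (W=0, U=2, Y=0, X=2, Z=3) weight 1/1600
  (W=0, U=2, Y=0, X=3, Z=0) weight 1/1600
  (W=0, U=2, Y=0, X=4, Z=3) weight 1/1600
  … 39 more
Group by X:
  weight(X=2) = 7/288
  weight(X=3) = 3/160
  weight(X=4) = 7/288
  weight(X=5) = 3/160
Total weight = 7/288 + 3/160 + 7/288 + 3/160 = 31/360
P(X=2 | obs) = 7/288 / 31/360 = 35/124
P(X=3 | obs) = 3/160 / 31/360 = 27/124
P(X=4 | obs) = 7/288 / 31/360 = 35/124
P(X=5 | obs) = 3/160 / 31/360 = 27/124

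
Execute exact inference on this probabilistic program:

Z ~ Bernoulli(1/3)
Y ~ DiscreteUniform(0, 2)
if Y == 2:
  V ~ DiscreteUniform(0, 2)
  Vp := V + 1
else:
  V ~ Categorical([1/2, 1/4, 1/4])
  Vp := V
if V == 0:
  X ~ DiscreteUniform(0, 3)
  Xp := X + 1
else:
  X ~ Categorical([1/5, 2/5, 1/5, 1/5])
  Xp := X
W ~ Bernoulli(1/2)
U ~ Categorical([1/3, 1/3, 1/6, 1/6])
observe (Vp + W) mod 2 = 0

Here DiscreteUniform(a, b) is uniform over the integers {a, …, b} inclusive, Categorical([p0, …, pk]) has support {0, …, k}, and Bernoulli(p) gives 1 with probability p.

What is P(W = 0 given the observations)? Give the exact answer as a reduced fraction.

Enumerate traces; 288 have nonzero weight after conditioning:
  (Z=0, Y=0, V=0, X=0, W=0, U=0) weight 1/216
  (Z=0, Y=0, V=0, X=0, W=0, U=1) weight 1/216
  (Z=0, Y=0, V=0, X=0, W=0, U=2) weight 1/432
  (Z=0, Y=0, V=0, X=0, W=0, U=3) weight 1/432
  (Z=0, Y=0, V=0, X=1, W=0, U=0) weight 1/216
  (Z=0, Y=0, V=0, X=1, W=0, U=1) weight 1/216
  (Z=0, Y=0, V=0, X=1, W=0, U=2) weight 1/432
  (Z=0, Y=0, V=0, X=1, W=0, U=3) weight 1/432
  (Z=0, Y=0, V=1, X=0, W=1, U=0) weight 1/540
  … 279 more
Group by W:
  weight(W=0) = 11/36
  weight(W=1) = 7/36
Total weight = 11/36 + 7/36 = 1/2
P(W=0 | obs) = 11/36 / 1/2 = 11/18
P(W=1 | obs) = 7/36 / 1/2 = 7/18

P(W = 0 | obs) = 11/18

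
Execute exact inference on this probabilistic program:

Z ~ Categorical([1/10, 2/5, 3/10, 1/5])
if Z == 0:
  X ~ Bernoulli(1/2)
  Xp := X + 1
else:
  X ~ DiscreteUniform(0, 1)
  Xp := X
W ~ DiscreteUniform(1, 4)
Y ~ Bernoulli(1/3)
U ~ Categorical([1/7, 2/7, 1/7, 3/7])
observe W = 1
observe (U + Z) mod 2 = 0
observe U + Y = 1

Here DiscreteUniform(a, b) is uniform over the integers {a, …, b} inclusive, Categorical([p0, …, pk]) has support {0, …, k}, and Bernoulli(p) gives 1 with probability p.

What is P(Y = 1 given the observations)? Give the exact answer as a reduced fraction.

Enumerate traces; 8 have nonzero weight after conditioning:
  (Z=0, X=0, W=1, Y=1, U=0) weight 1/1680
  (Z=0, X=1, W=1, Y=1, U=0) weight 1/1680
  (Z=1, X=0, W=1, Y=0, U=1) weight 1/105
  (Z=1, X=1, W=1, Y=0, U=1) weight 1/105
  (Z=2, X=0, W=1, Y=1, U=0) weight 1/560
  (Z=2, X=1, W=1, Y=1, U=0) weight 1/560
  (Z=3, X=0, W=1, Y=0, U=1) weight 1/210
  (Z=3, X=1, W=1, Y=0, U=1) weight 1/210
Group by Y:
  weight(Y=0) = 1/35
  weight(Y=1) = 1/210
Total weight = 1/35 + 1/210 = 1/30
P(Y=0 | obs) = 1/35 / 1/30 = 6/7
P(Y=1 | obs) = 1/210 / 1/30 = 1/7

P(Y = 1 | obs) = 1/7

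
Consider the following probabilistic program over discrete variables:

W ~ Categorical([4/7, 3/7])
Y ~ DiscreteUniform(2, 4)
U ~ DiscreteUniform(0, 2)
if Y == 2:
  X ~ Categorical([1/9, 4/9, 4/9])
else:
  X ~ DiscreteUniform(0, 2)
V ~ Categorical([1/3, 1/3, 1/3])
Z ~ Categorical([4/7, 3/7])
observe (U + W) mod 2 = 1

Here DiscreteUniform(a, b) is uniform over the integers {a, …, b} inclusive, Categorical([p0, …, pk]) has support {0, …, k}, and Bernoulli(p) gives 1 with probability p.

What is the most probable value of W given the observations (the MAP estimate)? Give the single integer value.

argmax_v P(W = v | obs) = 1

Enumerate traces; 162 have nonzero weight after conditioning:
  (W=0, Y=2, U=1, X=0, V=0, Z=0) weight 16/11907
  (W=0, Y=2, U=1, X=0, V=0, Z=1) weight 4/3969
  (W=0, Y=2, U=1, X=0, V=1, Z=0) weight 16/11907
  (W=0, Y=2, U=1, X=0, V=1, Z=1) weight 4/3969
  (W=0, Y=2, U=1, X=0, V=2, Z=0) weight 16/11907
  (W=0, Y=2, U=1, X=0, V=2, Z=1) weight 4/3969
  (W=0, Y=2, U=1, X=1, V=0, Z=0) weight 64/11907
  (W=0, Y=2, U=1, X=1, V=0, Z=1) weight 16/3969
  (W=1, Y=2, U=0, X=0, V=0, Z=0) weight 4/3969
  … 153 more
Group by W:
  weight(W=0) = 4/21
  weight(W=1) = 2/7
Total weight = 4/21 + 2/7 = 10/21
P(W=0 | obs) = 4/21 / 10/21 = 2/5
P(W=1 | obs) = 2/7 / 10/21 = 3/5
argmax = 1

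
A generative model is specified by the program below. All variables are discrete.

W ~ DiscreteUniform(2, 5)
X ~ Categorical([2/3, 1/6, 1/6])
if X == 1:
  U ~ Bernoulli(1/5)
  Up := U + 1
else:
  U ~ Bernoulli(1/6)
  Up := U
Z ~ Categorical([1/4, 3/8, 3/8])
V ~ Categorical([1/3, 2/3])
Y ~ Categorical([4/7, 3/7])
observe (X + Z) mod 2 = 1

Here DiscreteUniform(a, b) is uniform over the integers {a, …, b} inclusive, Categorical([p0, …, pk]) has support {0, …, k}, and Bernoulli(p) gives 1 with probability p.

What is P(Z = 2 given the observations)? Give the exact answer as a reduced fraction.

Enumerate traces; 128 have nonzero weight after conditioning:
  (W=2, X=0, U=0, Z=1, V=0, Y=0) weight 5/504
  (W=2, X=0, U=0, Z=1, V=0, Y=1) weight 5/672
  (W=2, X=0, U=0, Z=1, V=1, Y=0) weight 5/252
  (W=2, X=0, U=0, Z=1, V=1, Y=1) weight 5/336
  (W=2, X=0, U=1, Z=1, V=0, Y=0) weight 1/504
  (W=2, X=0, U=1, Z=1, V=0, Y=1) weight 1/672
  (W=2, X=0, U=1, Z=1, V=1, Y=0) weight 1/252
  (W=2, X=0, U=1, Z=1, V=1, Y=1) weight 1/336
  (W=2, X=1, U=0, Z=0, V=0, Y=0) weight 1/630
  (W=2, X=1, U=0, Z=2, V=0, Y=0) weight 1/420
  … 118 more
Group by Z:
  weight(Z=0) = 1/24
  weight(Z=1) = 5/16
  weight(Z=2) = 1/16
Total weight = 1/24 + 5/16 + 1/16 = 5/12
P(Z=0 | obs) = 1/24 / 5/12 = 1/10
P(Z=1 | obs) = 5/16 / 5/12 = 3/4
P(Z=2 | obs) = 1/16 / 5/12 = 3/20

P(Z = 2 | obs) = 3/20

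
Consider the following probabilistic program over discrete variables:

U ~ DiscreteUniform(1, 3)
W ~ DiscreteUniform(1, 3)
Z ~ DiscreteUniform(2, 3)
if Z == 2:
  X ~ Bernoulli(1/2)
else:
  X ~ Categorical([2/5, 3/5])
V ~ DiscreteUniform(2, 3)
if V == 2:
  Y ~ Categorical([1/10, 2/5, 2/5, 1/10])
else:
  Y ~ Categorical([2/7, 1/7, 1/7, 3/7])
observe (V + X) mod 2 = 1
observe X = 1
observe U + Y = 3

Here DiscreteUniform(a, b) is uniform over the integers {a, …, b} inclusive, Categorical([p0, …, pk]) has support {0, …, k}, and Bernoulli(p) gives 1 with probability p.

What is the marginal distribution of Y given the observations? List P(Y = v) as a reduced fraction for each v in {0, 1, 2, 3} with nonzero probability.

Enumerate traces; 18 have nonzero weight after conditioning:
  (U=1, W=1, Z=2, X=1, V=2, Y=2) weight 1/180
  (U=1, W=1, Z=3, X=1, V=2, Y=2) weight 1/150
  (U=1, W=2, Z=2, X=1, V=2, Y=2) weight 1/180
  (U=1, W=2, Z=3, X=1, V=2, Y=2) weight 1/150
  (U=1, W=3, Z=2, X=1, V=2, Y=2) weight 1/180
  (U=1, W=3, Z=3, X=1, V=2, Y=2) weight 1/150
  (U=2, W=1, Z=2, X=1, V=2, Y=1) weight 1/180
  (U=2, W=1, Z=3, X=1, V=2, Y=1) weight 1/150
  (U=3, W=1, Z=2, X=1, V=2, Y=0) weight 1/720
  … 9 more
Group by Y:
  weight(Y=0) = 11/1200
  weight(Y=1) = 11/300
  weight(Y=2) = 11/300
Total weight = 11/1200 + 11/300 + 11/300 = 33/400
P(Y=0 | obs) = 11/1200 / 33/400 = 1/9
P(Y=1 | obs) = 11/300 / 33/400 = 4/9
P(Y=2 | obs) = 11/300 / 33/400 = 4/9

P(Y=0) = 1/9, P(Y=1) = 4/9, P(Y=2) = 4/9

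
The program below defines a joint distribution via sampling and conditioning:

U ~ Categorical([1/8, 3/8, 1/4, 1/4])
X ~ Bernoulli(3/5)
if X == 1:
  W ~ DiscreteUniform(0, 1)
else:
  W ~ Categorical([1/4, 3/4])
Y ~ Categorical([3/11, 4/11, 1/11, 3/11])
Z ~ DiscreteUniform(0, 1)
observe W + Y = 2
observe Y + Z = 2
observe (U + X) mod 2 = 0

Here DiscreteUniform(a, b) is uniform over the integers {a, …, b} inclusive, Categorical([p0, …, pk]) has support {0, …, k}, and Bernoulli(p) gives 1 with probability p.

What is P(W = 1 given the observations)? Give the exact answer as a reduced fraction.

P(W = 1 | obs) = 16/19

Enumerate traces; 8 have nonzero weight after conditioning:
  (U=0, X=0, W=0, Y=2, Z=0) weight 1/1760
  (U=0, X=0, W=1, Y=1, Z=1) weight 3/440
  (U=1, X=1, W=0, Y=2, Z=0) weight 9/1760
  (U=1, X=1, W=1, Y=1, Z=1) weight 9/440
  (U=2, X=0, W=0, Y=2, Z=0) weight 1/880
  (U=2, X=0, W=1, Y=1, Z=1) weight 3/220
  (U=3, X=1, W=0, Y=2, Z=0) weight 3/880
  (U=3, X=1, W=1, Y=1, Z=1) weight 3/220
Group by W:
  weight(W=0) = 9/880
  weight(W=1) = 3/55
Total weight = 9/880 + 3/55 = 57/880
P(W=0 | obs) = 9/880 / 57/880 = 3/19
P(W=1 | obs) = 3/55 / 57/880 = 16/19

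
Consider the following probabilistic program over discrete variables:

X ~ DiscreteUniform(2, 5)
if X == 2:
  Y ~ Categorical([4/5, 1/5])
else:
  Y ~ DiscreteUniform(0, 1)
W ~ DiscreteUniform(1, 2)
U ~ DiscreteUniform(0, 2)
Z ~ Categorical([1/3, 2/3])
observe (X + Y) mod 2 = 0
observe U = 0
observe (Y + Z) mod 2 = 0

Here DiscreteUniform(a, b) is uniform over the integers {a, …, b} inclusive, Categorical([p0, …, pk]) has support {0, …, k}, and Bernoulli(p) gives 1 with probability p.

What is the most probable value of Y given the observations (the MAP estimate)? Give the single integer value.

argmax_v P(Y = v | obs) = 1

Enumerate traces; 8 have nonzero weight after conditioning:
  (X=2, Y=0, W=1, U=0, Z=0) weight 1/90
  (X=2, Y=0, W=2, U=0, Z=0) weight 1/90
  (X=3, Y=1, W=1, U=0, Z=1) weight 1/72
  (X=3, Y=1, W=2, U=0, Z=1) weight 1/72
  (X=4, Y=0, W=1, U=0, Z=0) weight 1/144
  (X=4, Y=0, W=2, U=0, Z=0) weight 1/144
  (X=5, Y=1, W=1, U=0, Z=1) weight 1/72
  (X=5, Y=1, W=2, U=0, Z=1) weight 1/72
Group by Y:
  weight(Y=0) = 13/360
  weight(Y=1) = 1/18
Total weight = 13/360 + 1/18 = 11/120
P(Y=0 | obs) = 13/360 / 11/120 = 13/33
P(Y=1 | obs) = 1/18 / 11/120 = 20/33
argmax = 1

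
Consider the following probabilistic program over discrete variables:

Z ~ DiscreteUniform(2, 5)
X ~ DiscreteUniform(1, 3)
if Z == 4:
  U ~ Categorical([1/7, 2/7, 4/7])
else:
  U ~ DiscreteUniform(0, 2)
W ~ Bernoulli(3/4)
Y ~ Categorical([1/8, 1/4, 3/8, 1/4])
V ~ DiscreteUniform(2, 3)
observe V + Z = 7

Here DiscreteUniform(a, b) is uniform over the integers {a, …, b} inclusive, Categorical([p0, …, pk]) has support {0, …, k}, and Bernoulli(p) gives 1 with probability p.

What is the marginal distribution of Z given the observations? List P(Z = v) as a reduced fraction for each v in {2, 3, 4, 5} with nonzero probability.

P(Z=4) = 1/2, P(Z=5) = 1/2

Enumerate traces; 144 have nonzero weight after conditioning:
  (Z=4, X=1, U=0, W=0, Y=0, V=3) weight 1/5376
  (Z=4, X=1, U=0, W=0, Y=1, V=3) weight 1/2688
  (Z=4, X=1, U=0, W=0, Y=2, V=3) weight 1/1792
  (Z=4, X=1, U=0, W=0, Y=3, V=3) weight 1/2688
  (Z=4, X=1, U=0, W=1, Y=0, V=3) weight 1/1792
  (Z=4, X=1, U=0, W=1, Y=1, V=3) weight 1/896
  (Z=4, X=1, U=0, W=1, Y=2, V=3) weight 3/1792
  (Z=4, X=1, U=0, W=1, Y=3, V=3) weight 1/896
  (Z=5, X=1, U=0, W=0, Y=0, V=2) weight 1/2304
  … 135 more
Group by Z:
  weight(Z=4) = 1/8
  weight(Z=5) = 1/8
Total weight = 1/8 + 1/8 = 1/4
P(Z=4 | obs) = 1/8 / 1/4 = 1/2
P(Z=5 | obs) = 1/8 / 1/4 = 1/2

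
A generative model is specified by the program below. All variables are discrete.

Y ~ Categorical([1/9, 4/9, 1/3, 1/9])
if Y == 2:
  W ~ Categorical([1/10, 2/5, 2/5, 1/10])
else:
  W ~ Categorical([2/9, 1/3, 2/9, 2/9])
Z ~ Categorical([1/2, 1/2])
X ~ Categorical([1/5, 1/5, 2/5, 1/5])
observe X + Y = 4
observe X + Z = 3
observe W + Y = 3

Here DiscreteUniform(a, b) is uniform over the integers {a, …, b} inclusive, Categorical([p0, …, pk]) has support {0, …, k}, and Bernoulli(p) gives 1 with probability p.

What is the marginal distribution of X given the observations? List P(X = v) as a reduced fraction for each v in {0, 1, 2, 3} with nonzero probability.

P(X=2) = 27/37, P(X=3) = 10/37

Enumerate traces; 2 have nonzero weight after conditioning:
  (Y=1, W=2, Z=0, X=3) weight 4/405
  (Y=2, W=1, Z=1, X=2) weight 2/75
Group by X:
  weight(X=2) = 2/75
  weight(X=3) = 4/405
Total weight = 2/75 + 4/405 = 74/2025
P(X=2 | obs) = 2/75 / 74/2025 = 27/37
P(X=3 | obs) = 4/405 / 74/2025 = 10/37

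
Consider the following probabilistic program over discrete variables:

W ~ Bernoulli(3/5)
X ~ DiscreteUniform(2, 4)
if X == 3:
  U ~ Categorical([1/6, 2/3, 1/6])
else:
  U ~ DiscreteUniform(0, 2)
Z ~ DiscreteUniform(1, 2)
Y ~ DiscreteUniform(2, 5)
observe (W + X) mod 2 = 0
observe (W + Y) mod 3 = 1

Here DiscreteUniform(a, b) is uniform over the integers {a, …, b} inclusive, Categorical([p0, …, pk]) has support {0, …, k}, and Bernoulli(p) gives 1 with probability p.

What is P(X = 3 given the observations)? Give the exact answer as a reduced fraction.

P(X = 3 | obs) = 3/7

Enumerate traces; 18 have nonzero weight after conditioning:
  (W=0, X=2, U=0, Z=1, Y=4) weight 1/180
  (W=0, X=2, U=0, Z=2, Y=4) weight 1/180
  (W=0, X=2, U=1, Z=1, Y=4) weight 1/180
  (W=0, X=2, U=1, Z=2, Y=4) weight 1/180
  (W=0, X=2, U=2, Z=1, Y=4) weight 1/180
  (W=0, X=2, U=2, Z=2, Y=4) weight 1/180
  (W=0, X=4, U=0, Z=1, Y=4) weight 1/180
  (W=0, X=4, U=0, Z=2, Y=4) weight 1/180
  (W=1, X=3, U=0, Z=1, Y=3) weight 1/240
  … 9 more
Group by X:
  weight(X=2) = 1/30
  weight(X=3) = 1/20
  weight(X=4) = 1/30
Total weight = 1/30 + 1/20 + 1/30 = 7/60
P(X=2 | obs) = 1/30 / 7/60 = 2/7
P(X=3 | obs) = 1/20 / 7/60 = 3/7
P(X=4 | obs) = 1/30 / 7/60 = 2/7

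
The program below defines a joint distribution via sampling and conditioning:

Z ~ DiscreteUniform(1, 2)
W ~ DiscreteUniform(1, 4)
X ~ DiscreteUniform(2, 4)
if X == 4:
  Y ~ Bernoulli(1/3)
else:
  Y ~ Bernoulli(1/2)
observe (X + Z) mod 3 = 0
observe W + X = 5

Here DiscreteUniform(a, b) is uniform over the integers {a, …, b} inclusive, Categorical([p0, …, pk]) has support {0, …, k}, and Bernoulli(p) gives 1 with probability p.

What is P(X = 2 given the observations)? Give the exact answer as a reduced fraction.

Enumerate traces; 4 have nonzero weight after conditioning:
  (Z=1, W=3, X=2, Y=0) weight 1/48
  (Z=1, W=3, X=2, Y=1) weight 1/48
  (Z=2, W=1, X=4, Y=0) weight 1/36
  (Z=2, W=1, X=4, Y=1) weight 1/72
Group by X:
  weight(X=2) = 1/24
  weight(X=4) = 1/24
Total weight = 1/24 + 1/24 = 1/12
P(X=2 | obs) = 1/24 / 1/12 = 1/2
P(X=4 | obs) = 1/24 / 1/12 = 1/2

P(X = 2 | obs) = 1/2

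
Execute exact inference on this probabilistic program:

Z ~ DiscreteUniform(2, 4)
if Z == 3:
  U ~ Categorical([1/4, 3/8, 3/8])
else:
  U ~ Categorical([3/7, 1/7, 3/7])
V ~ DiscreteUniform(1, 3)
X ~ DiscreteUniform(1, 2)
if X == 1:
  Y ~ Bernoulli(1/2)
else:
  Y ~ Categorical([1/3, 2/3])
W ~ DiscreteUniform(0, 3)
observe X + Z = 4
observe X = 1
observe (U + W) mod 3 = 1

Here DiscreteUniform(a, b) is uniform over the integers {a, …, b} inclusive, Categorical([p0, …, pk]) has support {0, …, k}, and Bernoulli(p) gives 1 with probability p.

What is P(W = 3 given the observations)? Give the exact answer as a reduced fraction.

P(W = 3 | obs) = 3/11

Enumerate traces; 24 have nonzero weight after conditioning:
  (Z=3, U=0, V=1, X=1, Y=0, W=1) weight 1/576
  (Z=3, U=0, V=1, X=1, Y=1, W=1) weight 1/576
  (Z=3, U=0, V=2, X=1, Y=0, W=1) weight 1/576
  (Z=3, U=0, V=2, X=1, Y=1, W=1) weight 1/576
  (Z=3, U=0, V=3, X=1, Y=0, W=1) weight 1/576
  (Z=3, U=0, V=3, X=1, Y=1, W=1) weight 1/576
  (Z=3, U=1, V=1, X=1, Y=0, W=0) weight 1/384
  (Z=3, U=1, V=1, X=1, Y=0, W=3) weight 1/384
  (Z=3, U=2, V=1, X=1, Y=0, W=2) weight 1/384
  … 15 more
Group by W:
  weight(W=0) = 1/64
  weight(W=1) = 1/96
  weight(W=2) = 1/64
  weight(W=3) = 1/64
Total weight = 1/64 + 1/96 + 1/64 + 1/64 = 11/192
P(W=0 | obs) = 1/64 / 11/192 = 3/11
P(W=1 | obs) = 1/96 / 11/192 = 2/11
P(W=2 | obs) = 1/64 / 11/192 = 3/11
P(W=3 | obs) = 1/64 / 11/192 = 3/11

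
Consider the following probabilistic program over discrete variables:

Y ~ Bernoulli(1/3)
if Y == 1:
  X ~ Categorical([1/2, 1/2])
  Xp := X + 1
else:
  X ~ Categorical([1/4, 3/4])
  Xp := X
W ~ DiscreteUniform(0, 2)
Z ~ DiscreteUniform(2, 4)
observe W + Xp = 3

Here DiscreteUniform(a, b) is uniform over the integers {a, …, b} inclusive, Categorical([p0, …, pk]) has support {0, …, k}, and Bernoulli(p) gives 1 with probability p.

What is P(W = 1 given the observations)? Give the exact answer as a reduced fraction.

P(W = 1 | obs) = 1/5

Enumerate traces; 9 have nonzero weight after conditioning:
  (Y=0, X=1, W=2, Z=2) weight 1/18
  (Y=0, X=1, W=2, Z=3) weight 1/18
  (Y=0, X=1, W=2, Z=4) weight 1/18
  (Y=1, X=0, W=2, Z=2) weight 1/54
  (Y=1, X=0, W=2, Z=3) weight 1/54
  (Y=1, X=0, W=2, Z=4) weight 1/54
  (Y=1, X=1, W=1, Z=2) weight 1/54
  (Y=1, X=1, W=1, Z=3) weight 1/54
  … 1 more
Group by W:
  weight(W=1) = 1/18
  weight(W=2) = 2/9
Total weight = 1/18 + 2/9 = 5/18
P(W=1 | obs) = 1/18 / 5/18 = 1/5
P(W=2 | obs) = 2/9 / 5/18 = 4/5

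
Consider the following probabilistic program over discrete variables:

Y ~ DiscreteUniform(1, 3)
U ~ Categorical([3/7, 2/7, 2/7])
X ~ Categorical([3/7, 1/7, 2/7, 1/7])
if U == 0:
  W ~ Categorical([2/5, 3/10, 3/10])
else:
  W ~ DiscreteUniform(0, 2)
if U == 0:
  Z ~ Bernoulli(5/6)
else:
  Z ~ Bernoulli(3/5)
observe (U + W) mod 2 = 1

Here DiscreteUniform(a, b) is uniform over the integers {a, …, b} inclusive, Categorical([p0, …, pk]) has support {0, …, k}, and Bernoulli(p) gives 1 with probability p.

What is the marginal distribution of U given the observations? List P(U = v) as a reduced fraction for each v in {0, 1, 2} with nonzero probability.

P(U=0) = 9/29, P(U=1) = 40/87, P(U=2) = 20/87

Enumerate traces; 96 have nonzero weight after conditioning:
  (Y=1, U=0, X=0, W=1, Z=0) weight 3/980
  (Y=1, U=0, X=0, W=1, Z=1) weight 3/196
  (Y=1, U=0, X=1, W=1, Z=0) weight 1/980
  (Y=1, U=0, X=1, W=1, Z=1) weight 1/196
  (Y=1, U=0, X=2, W=1, Z=0) weight 1/490
  (Y=1, U=0, X=2, W=1, Z=1) weight 1/98
  (Y=1, U=0, X=3, W=1, Z=0) weight 1/980
  (Y=1, U=0, X=3, W=1, Z=1) weight 1/196
  (Y=1, U=1, X=0, W=0, Z=0) weight 4/735
  (Y=1, U=2, X=0, W=1, Z=0) weight 4/735
  … 86 more
Group by U:
  weight(U=0) = 9/70
  weight(U=1) = 4/21
  weight(U=2) = 2/21
Total weight = 9/70 + 4/21 + 2/21 = 29/70
P(U=0 | obs) = 9/70 / 29/70 = 9/29
P(U=1 | obs) = 4/21 / 29/70 = 40/87
P(U=2 | obs) = 2/21 / 29/70 = 20/87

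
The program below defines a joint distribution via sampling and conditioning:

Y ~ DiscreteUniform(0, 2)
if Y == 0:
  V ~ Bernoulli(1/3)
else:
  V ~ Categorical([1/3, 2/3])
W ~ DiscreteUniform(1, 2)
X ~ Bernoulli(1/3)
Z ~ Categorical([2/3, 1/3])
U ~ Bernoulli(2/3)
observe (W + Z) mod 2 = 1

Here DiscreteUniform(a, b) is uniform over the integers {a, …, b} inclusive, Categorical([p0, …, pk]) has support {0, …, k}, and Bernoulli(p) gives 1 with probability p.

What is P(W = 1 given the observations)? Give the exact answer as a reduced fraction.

Enumerate traces; 48 have nonzero weight after conditioning:
  (Y=0, V=0, W=1, X=0, Z=0, U=0) weight 4/243
  (Y=0, V=0, W=1, X=0, Z=0, U=1) weight 8/243
  (Y=0, V=0, W=1, X=1, Z=0, U=0) weight 2/243
  (Y=0, V=0, W=1, X=1, Z=0, U=1) weight 4/243
  (Y=0, V=0, W=2, X=0, Z=1, U=0) weight 2/243
  (Y=0, V=0, W=2, X=0, Z=1, U=1) weight 4/243
  (Y=0, V=0, W=2, X=1, Z=1, U=0) weight 1/243
  (Y=0, V=0, W=2, X=1, Z=1, U=1) weight 2/243
  … 40 more
Group by W:
  weight(W=1) = 1/3
  weight(W=2) = 1/6
Total weight = 1/3 + 1/6 = 1/2
P(W=1 | obs) = 1/3 / 1/2 = 2/3
P(W=2 | obs) = 1/6 / 1/2 = 1/3

P(W = 1 | obs) = 2/3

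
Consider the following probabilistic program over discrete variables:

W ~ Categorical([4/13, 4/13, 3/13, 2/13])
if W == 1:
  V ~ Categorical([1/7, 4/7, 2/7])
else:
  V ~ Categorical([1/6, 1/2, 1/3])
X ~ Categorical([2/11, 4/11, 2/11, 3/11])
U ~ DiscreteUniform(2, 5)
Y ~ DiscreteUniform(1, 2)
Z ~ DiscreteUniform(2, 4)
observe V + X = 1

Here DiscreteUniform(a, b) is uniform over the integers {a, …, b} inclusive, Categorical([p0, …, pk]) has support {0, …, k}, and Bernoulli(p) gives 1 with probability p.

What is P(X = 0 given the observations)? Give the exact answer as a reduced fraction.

Enumerate traces; 192 have nonzero weight after conditioning:
  (W=0, V=0, X=1, U=2, Y=1, Z=2) weight 1/1287
  (W=0, V=0, X=1, U=2, Y=1, Z=3) weight 1/1287
  (W=0, V=0, X=1, U=2, Y=1, Z=4) weight 1/1287
  (W=0, V=0, X=1, U=2, Y=2, Z=2) weight 1/1287
  (W=0, V=0, X=1, U=2, Y=2, Z=3) weight 1/1287
  (W=0, V=0, X=1, U=2, Y=2, Z=4) weight 1/1287
  (W=0, V=0, X=1, U=3, Y=1, Z=2) weight 1/1287
  (W=0, V=0, X=1, U=3, Y=1, Z=3) weight 1/1287
  (W=0, V=1, X=0, U=2, Y=1, Z=2) weight 1/858
  … 183 more
Group by X:
  weight(X=0) = 95/1001
  weight(X=1) = 58/1001
Total weight = 95/1001 + 58/1001 = 153/1001
P(X=0 | obs) = 95/1001 / 153/1001 = 95/153
P(X=1 | obs) = 58/1001 / 153/1001 = 58/153

P(X = 0 | obs) = 95/153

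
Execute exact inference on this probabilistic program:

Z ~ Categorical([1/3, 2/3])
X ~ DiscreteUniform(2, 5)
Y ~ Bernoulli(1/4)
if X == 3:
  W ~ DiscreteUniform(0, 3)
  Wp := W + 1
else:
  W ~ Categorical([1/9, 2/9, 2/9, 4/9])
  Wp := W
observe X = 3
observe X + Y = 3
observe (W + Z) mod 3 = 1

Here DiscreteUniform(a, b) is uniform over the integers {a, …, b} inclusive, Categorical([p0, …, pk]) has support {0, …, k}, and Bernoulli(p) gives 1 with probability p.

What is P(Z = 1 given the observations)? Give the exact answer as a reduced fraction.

Enumerate traces; 3 have nonzero weight after conditioning:
  (Z=0, X=3, Y=0, W=1) weight 1/64
  (Z=1, X=3, Y=0, W=0) weight 1/32
  (Z=1, X=3, Y=0, W=3) weight 1/32
Group by Z:
  weight(Z=0) = 1/64
  weight(Z=1) = 1/16
Total weight = 1/64 + 1/16 = 5/64
P(Z=0 | obs) = 1/64 / 5/64 = 1/5
P(Z=1 | obs) = 1/16 / 5/64 = 4/5

P(Z = 1 | obs) = 4/5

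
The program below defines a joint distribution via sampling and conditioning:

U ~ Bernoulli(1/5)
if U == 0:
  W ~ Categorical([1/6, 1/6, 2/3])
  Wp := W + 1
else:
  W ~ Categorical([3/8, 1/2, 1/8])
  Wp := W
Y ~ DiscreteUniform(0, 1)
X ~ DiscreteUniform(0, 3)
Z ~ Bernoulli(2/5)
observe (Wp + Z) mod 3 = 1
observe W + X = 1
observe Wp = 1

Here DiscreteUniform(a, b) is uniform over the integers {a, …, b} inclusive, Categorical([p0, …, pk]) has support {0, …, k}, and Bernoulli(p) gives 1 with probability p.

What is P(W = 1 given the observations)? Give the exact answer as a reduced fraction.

Enumerate traces; 4 have nonzero weight after conditioning:
  (U=0, W=0, Y=0, X=1, Z=0) weight 1/100
  (U=0, W=0, Y=1, X=1, Z=0) weight 1/100
  (U=1, W=1, Y=0, X=0, Z=0) weight 3/400
  (U=1, W=1, Y=1, X=0, Z=0) weight 3/400
Group by W:
  weight(W=0) = 1/50
  weight(W=1) = 3/200
Total weight = 1/50 + 3/200 = 7/200
P(W=0 | obs) = 1/50 / 7/200 = 4/7
P(W=1 | obs) = 3/200 / 7/200 = 3/7

P(W = 1 | obs) = 3/7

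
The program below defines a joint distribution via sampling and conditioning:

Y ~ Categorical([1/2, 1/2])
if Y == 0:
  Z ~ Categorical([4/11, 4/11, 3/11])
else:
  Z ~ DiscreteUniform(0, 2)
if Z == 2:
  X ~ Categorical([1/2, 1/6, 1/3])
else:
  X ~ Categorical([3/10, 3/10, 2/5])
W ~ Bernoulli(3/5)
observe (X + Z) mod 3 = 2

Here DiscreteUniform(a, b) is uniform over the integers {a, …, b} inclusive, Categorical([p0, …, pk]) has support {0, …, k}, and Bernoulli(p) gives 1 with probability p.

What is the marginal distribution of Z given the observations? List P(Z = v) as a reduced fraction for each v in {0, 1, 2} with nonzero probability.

P(Z=0) = 92/261, P(Z=1) = 23/87, P(Z=2) = 100/261

Enumerate traces; 12 have nonzero weight after conditioning:
  (Y=0, Z=0, X=2, W=0) weight 8/275
  (Y=0, Z=0, X=2, W=1) weight 12/275
  (Y=0, Z=1, X=1, W=0) weight 6/275
  (Y=0, Z=1, X=1, W=1) weight 9/275
  (Y=0, Z=2, X=0, W=0) weight 3/110
  (Y=0, Z=2, X=0, W=1) weight 9/220
  (Y=1, Z=0, X=2, W=0) weight 2/75
  (Y=1, Z=0, X=2, W=1) weight 1/25
  … 4 more
Group by Z:
  weight(Z=0) = 23/165
  weight(Z=1) = 23/220
  weight(Z=2) = 5/33
Total weight = 23/165 + 23/220 + 5/33 = 87/220
P(Z=0 | obs) = 23/165 / 87/220 = 92/261
P(Z=1 | obs) = 23/220 / 87/220 = 23/87
P(Z=2 | obs) = 5/33 / 87/220 = 100/261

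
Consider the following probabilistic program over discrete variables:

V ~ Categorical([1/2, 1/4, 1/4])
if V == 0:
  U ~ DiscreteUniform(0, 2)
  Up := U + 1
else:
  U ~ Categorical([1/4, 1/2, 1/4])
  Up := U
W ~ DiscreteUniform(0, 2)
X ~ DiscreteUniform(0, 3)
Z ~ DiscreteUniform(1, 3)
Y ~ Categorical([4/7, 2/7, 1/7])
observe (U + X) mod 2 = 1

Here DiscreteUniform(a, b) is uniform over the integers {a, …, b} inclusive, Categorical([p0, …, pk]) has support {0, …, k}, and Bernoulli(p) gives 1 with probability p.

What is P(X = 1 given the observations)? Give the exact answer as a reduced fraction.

Enumerate traces; 486 have nonzero weight after conditioning:
  (V=0, U=0, W=0, X=1, Z=1, Y=0) weight 1/378
  (V=0, U=0, W=0, X=1, Z=1, Y=1) weight 1/756
  (V=0, U=0, W=0, X=1, Z=1, Y=2) weight 1/1512
  (V=0, U=0, W=0, X=1, Z=2, Y=0) weight 1/378
  (V=0, U=0, W=0, X=1, Z=2, Y=1) weight 1/756
  (V=0, U=0, W=0, X=1, Z=2, Y=2) weight 1/1512
  (V=0, U=0, W=0, X=1, Z=3, Y=0) weight 1/378
  (V=0, U=0, W=0, X=1, Z=3, Y=1) weight 1/756
  (V=0, U=0, W=0, X=3, Z=1, Y=0) weight 1/378
  (V=0, U=1, W=0, X=0, Z=1, Y=0) weight 1/378
  … 476 more
Group by X:
  weight(X=0) = 5/48
  weight(X=1) = 7/48
  weight(X=2) = 5/48
  weight(X=3) = 7/48
Total weight = 5/48 + 7/48 + 5/48 + 7/48 = 1/2
P(X=0 | obs) = 5/48 / 1/2 = 5/24
P(X=1 | obs) = 7/48 / 1/2 = 7/24
P(X=2 | obs) = 5/48 / 1/2 = 5/24
P(X=3 | obs) = 7/48 / 1/2 = 7/24

P(X = 1 | obs) = 7/24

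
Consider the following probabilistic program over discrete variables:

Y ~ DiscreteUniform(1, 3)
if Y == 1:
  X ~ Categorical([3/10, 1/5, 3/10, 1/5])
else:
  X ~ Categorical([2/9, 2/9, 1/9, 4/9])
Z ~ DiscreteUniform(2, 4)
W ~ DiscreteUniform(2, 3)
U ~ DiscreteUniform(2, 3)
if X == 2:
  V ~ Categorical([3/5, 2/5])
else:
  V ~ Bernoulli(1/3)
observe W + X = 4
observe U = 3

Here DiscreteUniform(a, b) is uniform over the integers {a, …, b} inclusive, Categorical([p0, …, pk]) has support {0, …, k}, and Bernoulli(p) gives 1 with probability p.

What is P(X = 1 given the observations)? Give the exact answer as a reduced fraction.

P(X = 1 | obs) = 58/105

Enumerate traces; 36 have nonzero weight after conditioning:
  (Y=1, X=1, Z=2, W=3, U=3, V=0) weight 1/270
  (Y=1, X=1, Z=2, W=3, U=3, V=1) weight 1/540
  (Y=1, X=1, Z=3, W=3, U=3, V=0) weight 1/270
  (Y=1, X=1, Z=3, W=3, U=3, V=1) weight 1/540
  (Y=1, X=1, Z=4, W=3, U=3, V=0) weight 1/270
  (Y=1, X=1, Z=4, W=3, U=3, V=1) weight 1/540
  (Y=1, X=2, Z=2, W=2, U=3, V=0) weight 1/200
  (Y=1, X=2, Z=2, W=2, U=3, V=1) weight 1/300
  … 28 more
Group by X:
  weight(X=1) = 29/540
  weight(X=2) = 47/1080
Total weight = 29/540 + 47/1080 = 7/72
P(X=1 | obs) = 29/540 / 7/72 = 58/105
P(X=2 | obs) = 47/1080 / 7/72 = 47/105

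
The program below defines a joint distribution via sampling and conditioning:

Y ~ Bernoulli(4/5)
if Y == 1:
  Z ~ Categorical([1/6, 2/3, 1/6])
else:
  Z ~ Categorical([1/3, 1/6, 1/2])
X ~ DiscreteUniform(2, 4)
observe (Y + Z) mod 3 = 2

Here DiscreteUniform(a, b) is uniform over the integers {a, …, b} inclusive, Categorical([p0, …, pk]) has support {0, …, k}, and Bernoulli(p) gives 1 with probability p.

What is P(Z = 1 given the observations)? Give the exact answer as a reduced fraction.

P(Z = 1 | obs) = 16/19

Enumerate traces; 6 have nonzero weight after conditioning:
  (Y=0, Z=2, X=2) weight 1/30
  (Y=0, Z=2, X=3) weight 1/30
  (Y=0, Z=2, X=4) weight 1/30
  (Y=1, Z=1, X=2) weight 8/45
  (Y=1, Z=1, X=3) weight 8/45
  (Y=1, Z=1, X=4) weight 8/45
Group by Z:
  weight(Z=1) = 8/15
  weight(Z=2) = 1/10
Total weight = 8/15 + 1/10 = 19/30
P(Z=1 | obs) = 8/15 / 19/30 = 16/19
P(Z=2 | obs) = 1/10 / 19/30 = 3/19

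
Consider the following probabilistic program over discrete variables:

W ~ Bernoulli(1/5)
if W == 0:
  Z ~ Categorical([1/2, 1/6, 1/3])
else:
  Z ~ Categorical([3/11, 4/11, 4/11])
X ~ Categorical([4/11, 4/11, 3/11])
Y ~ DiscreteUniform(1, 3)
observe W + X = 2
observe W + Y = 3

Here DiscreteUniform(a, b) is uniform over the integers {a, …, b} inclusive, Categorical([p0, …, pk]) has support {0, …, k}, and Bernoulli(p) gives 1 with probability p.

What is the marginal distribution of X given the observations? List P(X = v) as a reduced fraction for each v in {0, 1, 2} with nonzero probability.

Enumerate traces; 6 have nonzero weight after conditioning:
  (W=0, Z=0, X=2, Y=3) weight 2/55
  (W=0, Z=1, X=2, Y=3) weight 2/165
  (W=0, Z=2, X=2, Y=3) weight 4/165
  (W=1, Z=0, X=1, Y=2) weight 4/605
  (W=1, Z=1, X=1, Y=2) weight 16/1815
  (W=1, Z=2, X=1, Y=2) weight 16/1815
Group by X:
  weight(X=1) = 4/165
  weight(X=2) = 4/55
Total weight = 4/165 + 4/55 = 16/165
P(X=1 | obs) = 4/165 / 16/165 = 1/4
P(X=2 | obs) = 4/55 / 16/165 = 3/4

P(X=1) = 1/4, P(X=2) = 3/4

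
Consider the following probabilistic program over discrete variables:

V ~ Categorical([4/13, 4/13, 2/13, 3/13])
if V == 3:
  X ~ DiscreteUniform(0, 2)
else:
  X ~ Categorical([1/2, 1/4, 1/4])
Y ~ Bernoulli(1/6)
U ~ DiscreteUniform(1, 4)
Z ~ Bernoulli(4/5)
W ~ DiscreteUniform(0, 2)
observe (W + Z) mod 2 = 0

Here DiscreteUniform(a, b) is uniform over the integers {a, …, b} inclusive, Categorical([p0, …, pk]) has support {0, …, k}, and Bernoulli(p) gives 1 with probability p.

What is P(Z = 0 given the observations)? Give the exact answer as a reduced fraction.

Enumerate traces; 288 have nonzero weight after conditioning:
  (V=0, X=0, Y=0, U=1, Z=0, W=0) weight 1/468
  (V=0, X=0, Y=0, U=1, Z=0, W=2) weight 1/468
  (V=0, X=0, Y=0, U=1, Z=1, W=1) weight 1/117
  (V=0, X=0, Y=0, U=2, Z=0, W=0) weight 1/468
  (V=0, X=0, Y=0, U=2, Z=0, W=2) weight 1/468
  (V=0, X=0, Y=0, U=2, Z=1, W=1) weight 1/117
  (V=0, X=0, Y=0, U=3, Z=0, W=0) weight 1/468
  (V=0, X=0, Y=0, U=3, Z=0, W=2) weight 1/468
  … 280 more
Group by Z:
  weight(Z=0) = 2/15
  weight(Z=1) = 4/15
Total weight = 2/15 + 4/15 = 2/5
P(Z=0 | obs) = 2/15 / 2/5 = 1/3
P(Z=1 | obs) = 4/15 / 2/5 = 2/3

P(Z = 0 | obs) = 1/3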